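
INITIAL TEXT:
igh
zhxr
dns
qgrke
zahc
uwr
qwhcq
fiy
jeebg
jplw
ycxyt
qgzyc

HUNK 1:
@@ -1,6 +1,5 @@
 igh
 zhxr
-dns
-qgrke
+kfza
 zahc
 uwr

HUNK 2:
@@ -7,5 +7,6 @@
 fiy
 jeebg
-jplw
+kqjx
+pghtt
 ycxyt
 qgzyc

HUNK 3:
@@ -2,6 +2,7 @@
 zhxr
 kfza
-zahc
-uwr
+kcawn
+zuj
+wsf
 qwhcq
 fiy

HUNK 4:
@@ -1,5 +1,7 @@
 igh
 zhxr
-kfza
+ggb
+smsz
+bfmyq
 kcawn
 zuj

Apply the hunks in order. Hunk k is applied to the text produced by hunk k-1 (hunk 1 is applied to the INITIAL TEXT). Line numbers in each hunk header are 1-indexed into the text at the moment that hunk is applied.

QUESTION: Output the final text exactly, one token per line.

Hunk 1: at line 1 remove [dns,qgrke] add [kfza] -> 11 lines: igh zhxr kfza zahc uwr qwhcq fiy jeebg jplw ycxyt qgzyc
Hunk 2: at line 7 remove [jplw] add [kqjx,pghtt] -> 12 lines: igh zhxr kfza zahc uwr qwhcq fiy jeebg kqjx pghtt ycxyt qgzyc
Hunk 3: at line 2 remove [zahc,uwr] add [kcawn,zuj,wsf] -> 13 lines: igh zhxr kfza kcawn zuj wsf qwhcq fiy jeebg kqjx pghtt ycxyt qgzyc
Hunk 4: at line 1 remove [kfza] add [ggb,smsz,bfmyq] -> 15 lines: igh zhxr ggb smsz bfmyq kcawn zuj wsf qwhcq fiy jeebg kqjx pghtt ycxyt qgzyc

Answer: igh
zhxr
ggb
smsz
bfmyq
kcawn
zuj
wsf
qwhcq
fiy
jeebg
kqjx
pghtt
ycxyt
qgzyc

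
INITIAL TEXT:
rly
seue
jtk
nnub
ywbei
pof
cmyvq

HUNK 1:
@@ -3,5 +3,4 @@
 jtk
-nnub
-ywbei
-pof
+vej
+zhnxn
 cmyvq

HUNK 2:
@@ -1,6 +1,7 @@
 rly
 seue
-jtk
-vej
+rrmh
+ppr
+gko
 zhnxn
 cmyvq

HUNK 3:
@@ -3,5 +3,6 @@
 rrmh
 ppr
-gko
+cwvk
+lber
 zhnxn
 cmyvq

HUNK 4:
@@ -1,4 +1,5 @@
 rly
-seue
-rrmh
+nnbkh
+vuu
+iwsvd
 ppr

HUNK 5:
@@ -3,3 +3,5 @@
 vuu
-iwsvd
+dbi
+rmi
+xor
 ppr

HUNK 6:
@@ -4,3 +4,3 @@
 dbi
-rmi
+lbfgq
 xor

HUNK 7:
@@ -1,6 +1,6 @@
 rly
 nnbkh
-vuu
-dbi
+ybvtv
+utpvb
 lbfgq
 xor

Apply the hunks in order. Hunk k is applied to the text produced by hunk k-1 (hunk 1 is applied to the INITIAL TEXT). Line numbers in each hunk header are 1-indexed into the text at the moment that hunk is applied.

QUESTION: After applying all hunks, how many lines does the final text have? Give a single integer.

Answer: 11

Derivation:
Hunk 1: at line 3 remove [nnub,ywbei,pof] add [vej,zhnxn] -> 6 lines: rly seue jtk vej zhnxn cmyvq
Hunk 2: at line 1 remove [jtk,vej] add [rrmh,ppr,gko] -> 7 lines: rly seue rrmh ppr gko zhnxn cmyvq
Hunk 3: at line 3 remove [gko] add [cwvk,lber] -> 8 lines: rly seue rrmh ppr cwvk lber zhnxn cmyvq
Hunk 4: at line 1 remove [seue,rrmh] add [nnbkh,vuu,iwsvd] -> 9 lines: rly nnbkh vuu iwsvd ppr cwvk lber zhnxn cmyvq
Hunk 5: at line 3 remove [iwsvd] add [dbi,rmi,xor] -> 11 lines: rly nnbkh vuu dbi rmi xor ppr cwvk lber zhnxn cmyvq
Hunk 6: at line 4 remove [rmi] add [lbfgq] -> 11 lines: rly nnbkh vuu dbi lbfgq xor ppr cwvk lber zhnxn cmyvq
Hunk 7: at line 1 remove [vuu,dbi] add [ybvtv,utpvb] -> 11 lines: rly nnbkh ybvtv utpvb lbfgq xor ppr cwvk lber zhnxn cmyvq
Final line count: 11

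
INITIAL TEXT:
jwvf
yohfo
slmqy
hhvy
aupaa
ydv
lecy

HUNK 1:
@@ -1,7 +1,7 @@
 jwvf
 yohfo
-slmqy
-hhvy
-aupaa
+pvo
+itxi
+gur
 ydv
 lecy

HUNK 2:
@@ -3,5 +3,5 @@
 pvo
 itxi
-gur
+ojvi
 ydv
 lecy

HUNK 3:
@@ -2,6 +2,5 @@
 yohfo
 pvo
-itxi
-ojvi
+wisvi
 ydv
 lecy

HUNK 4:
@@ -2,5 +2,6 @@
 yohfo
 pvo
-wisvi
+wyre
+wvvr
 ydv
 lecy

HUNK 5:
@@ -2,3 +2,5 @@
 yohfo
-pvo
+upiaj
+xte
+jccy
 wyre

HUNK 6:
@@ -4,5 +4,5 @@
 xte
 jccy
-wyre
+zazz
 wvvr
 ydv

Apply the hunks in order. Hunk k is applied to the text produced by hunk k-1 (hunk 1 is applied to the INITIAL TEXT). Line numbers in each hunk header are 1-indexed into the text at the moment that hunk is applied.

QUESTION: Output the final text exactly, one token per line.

Hunk 1: at line 1 remove [slmqy,hhvy,aupaa] add [pvo,itxi,gur] -> 7 lines: jwvf yohfo pvo itxi gur ydv lecy
Hunk 2: at line 3 remove [gur] add [ojvi] -> 7 lines: jwvf yohfo pvo itxi ojvi ydv lecy
Hunk 3: at line 2 remove [itxi,ojvi] add [wisvi] -> 6 lines: jwvf yohfo pvo wisvi ydv lecy
Hunk 4: at line 2 remove [wisvi] add [wyre,wvvr] -> 7 lines: jwvf yohfo pvo wyre wvvr ydv lecy
Hunk 5: at line 2 remove [pvo] add [upiaj,xte,jccy] -> 9 lines: jwvf yohfo upiaj xte jccy wyre wvvr ydv lecy
Hunk 6: at line 4 remove [wyre] add [zazz] -> 9 lines: jwvf yohfo upiaj xte jccy zazz wvvr ydv lecy

Answer: jwvf
yohfo
upiaj
xte
jccy
zazz
wvvr
ydv
lecy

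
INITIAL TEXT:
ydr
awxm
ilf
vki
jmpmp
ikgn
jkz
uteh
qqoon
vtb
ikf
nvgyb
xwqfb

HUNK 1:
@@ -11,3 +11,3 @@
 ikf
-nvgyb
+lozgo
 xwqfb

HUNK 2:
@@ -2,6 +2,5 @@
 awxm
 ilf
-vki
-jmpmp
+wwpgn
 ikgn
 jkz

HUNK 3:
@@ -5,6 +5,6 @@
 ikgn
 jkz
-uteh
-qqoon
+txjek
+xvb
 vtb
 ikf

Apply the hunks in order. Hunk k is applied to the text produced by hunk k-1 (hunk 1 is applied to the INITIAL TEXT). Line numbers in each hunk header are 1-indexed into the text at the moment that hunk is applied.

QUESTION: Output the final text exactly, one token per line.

Hunk 1: at line 11 remove [nvgyb] add [lozgo] -> 13 lines: ydr awxm ilf vki jmpmp ikgn jkz uteh qqoon vtb ikf lozgo xwqfb
Hunk 2: at line 2 remove [vki,jmpmp] add [wwpgn] -> 12 lines: ydr awxm ilf wwpgn ikgn jkz uteh qqoon vtb ikf lozgo xwqfb
Hunk 3: at line 5 remove [uteh,qqoon] add [txjek,xvb] -> 12 lines: ydr awxm ilf wwpgn ikgn jkz txjek xvb vtb ikf lozgo xwqfb

Answer: ydr
awxm
ilf
wwpgn
ikgn
jkz
txjek
xvb
vtb
ikf
lozgo
xwqfb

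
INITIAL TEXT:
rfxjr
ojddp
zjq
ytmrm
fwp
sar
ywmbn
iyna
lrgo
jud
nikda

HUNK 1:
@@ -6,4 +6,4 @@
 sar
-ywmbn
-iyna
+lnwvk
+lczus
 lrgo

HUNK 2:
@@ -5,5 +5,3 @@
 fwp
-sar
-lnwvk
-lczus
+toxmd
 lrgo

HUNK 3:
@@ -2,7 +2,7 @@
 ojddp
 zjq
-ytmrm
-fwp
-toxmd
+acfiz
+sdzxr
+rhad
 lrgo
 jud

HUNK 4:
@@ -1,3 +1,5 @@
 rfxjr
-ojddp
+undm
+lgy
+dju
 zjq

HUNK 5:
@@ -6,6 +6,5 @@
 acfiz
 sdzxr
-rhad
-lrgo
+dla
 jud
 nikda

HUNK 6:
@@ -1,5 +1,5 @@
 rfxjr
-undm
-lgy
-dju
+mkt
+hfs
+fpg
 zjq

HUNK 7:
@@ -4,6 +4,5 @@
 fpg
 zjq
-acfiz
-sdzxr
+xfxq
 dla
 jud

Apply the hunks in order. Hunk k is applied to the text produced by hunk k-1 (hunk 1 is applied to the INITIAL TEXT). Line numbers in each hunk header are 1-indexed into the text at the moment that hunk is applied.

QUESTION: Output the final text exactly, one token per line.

Hunk 1: at line 6 remove [ywmbn,iyna] add [lnwvk,lczus] -> 11 lines: rfxjr ojddp zjq ytmrm fwp sar lnwvk lczus lrgo jud nikda
Hunk 2: at line 5 remove [sar,lnwvk,lczus] add [toxmd] -> 9 lines: rfxjr ojddp zjq ytmrm fwp toxmd lrgo jud nikda
Hunk 3: at line 2 remove [ytmrm,fwp,toxmd] add [acfiz,sdzxr,rhad] -> 9 lines: rfxjr ojddp zjq acfiz sdzxr rhad lrgo jud nikda
Hunk 4: at line 1 remove [ojddp] add [undm,lgy,dju] -> 11 lines: rfxjr undm lgy dju zjq acfiz sdzxr rhad lrgo jud nikda
Hunk 5: at line 6 remove [rhad,lrgo] add [dla] -> 10 lines: rfxjr undm lgy dju zjq acfiz sdzxr dla jud nikda
Hunk 6: at line 1 remove [undm,lgy,dju] add [mkt,hfs,fpg] -> 10 lines: rfxjr mkt hfs fpg zjq acfiz sdzxr dla jud nikda
Hunk 7: at line 4 remove [acfiz,sdzxr] add [xfxq] -> 9 lines: rfxjr mkt hfs fpg zjq xfxq dla jud nikda

Answer: rfxjr
mkt
hfs
fpg
zjq
xfxq
dla
jud
nikda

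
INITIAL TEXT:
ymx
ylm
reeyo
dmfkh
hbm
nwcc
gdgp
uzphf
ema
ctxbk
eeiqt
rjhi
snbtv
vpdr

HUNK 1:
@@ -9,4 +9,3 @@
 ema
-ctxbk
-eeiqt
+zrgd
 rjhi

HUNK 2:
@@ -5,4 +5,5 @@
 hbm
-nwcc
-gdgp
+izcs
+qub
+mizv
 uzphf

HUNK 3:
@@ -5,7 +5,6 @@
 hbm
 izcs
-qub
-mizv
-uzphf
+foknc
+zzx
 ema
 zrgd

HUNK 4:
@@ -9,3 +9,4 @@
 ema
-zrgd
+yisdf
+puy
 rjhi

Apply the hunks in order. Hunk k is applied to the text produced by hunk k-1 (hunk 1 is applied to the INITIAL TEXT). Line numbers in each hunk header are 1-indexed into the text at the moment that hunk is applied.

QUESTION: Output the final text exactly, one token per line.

Answer: ymx
ylm
reeyo
dmfkh
hbm
izcs
foknc
zzx
ema
yisdf
puy
rjhi
snbtv
vpdr

Derivation:
Hunk 1: at line 9 remove [ctxbk,eeiqt] add [zrgd] -> 13 lines: ymx ylm reeyo dmfkh hbm nwcc gdgp uzphf ema zrgd rjhi snbtv vpdr
Hunk 2: at line 5 remove [nwcc,gdgp] add [izcs,qub,mizv] -> 14 lines: ymx ylm reeyo dmfkh hbm izcs qub mizv uzphf ema zrgd rjhi snbtv vpdr
Hunk 3: at line 5 remove [qub,mizv,uzphf] add [foknc,zzx] -> 13 lines: ymx ylm reeyo dmfkh hbm izcs foknc zzx ema zrgd rjhi snbtv vpdr
Hunk 4: at line 9 remove [zrgd] add [yisdf,puy] -> 14 lines: ymx ylm reeyo dmfkh hbm izcs foknc zzx ema yisdf puy rjhi snbtv vpdr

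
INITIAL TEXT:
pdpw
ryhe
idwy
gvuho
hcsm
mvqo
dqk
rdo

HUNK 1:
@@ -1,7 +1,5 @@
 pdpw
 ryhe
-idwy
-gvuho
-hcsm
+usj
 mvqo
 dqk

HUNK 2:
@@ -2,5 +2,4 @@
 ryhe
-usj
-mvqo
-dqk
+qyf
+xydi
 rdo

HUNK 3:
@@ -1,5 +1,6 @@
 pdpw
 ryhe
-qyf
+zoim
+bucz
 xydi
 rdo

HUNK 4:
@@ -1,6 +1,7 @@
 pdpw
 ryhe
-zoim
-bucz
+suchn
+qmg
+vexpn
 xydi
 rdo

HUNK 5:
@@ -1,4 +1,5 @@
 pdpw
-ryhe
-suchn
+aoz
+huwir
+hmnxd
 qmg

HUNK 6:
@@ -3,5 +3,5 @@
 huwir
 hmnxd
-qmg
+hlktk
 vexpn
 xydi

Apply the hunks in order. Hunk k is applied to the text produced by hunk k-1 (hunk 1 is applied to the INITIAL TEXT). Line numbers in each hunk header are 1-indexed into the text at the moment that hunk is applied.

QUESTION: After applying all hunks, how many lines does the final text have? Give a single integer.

Answer: 8

Derivation:
Hunk 1: at line 1 remove [idwy,gvuho,hcsm] add [usj] -> 6 lines: pdpw ryhe usj mvqo dqk rdo
Hunk 2: at line 2 remove [usj,mvqo,dqk] add [qyf,xydi] -> 5 lines: pdpw ryhe qyf xydi rdo
Hunk 3: at line 1 remove [qyf] add [zoim,bucz] -> 6 lines: pdpw ryhe zoim bucz xydi rdo
Hunk 4: at line 1 remove [zoim,bucz] add [suchn,qmg,vexpn] -> 7 lines: pdpw ryhe suchn qmg vexpn xydi rdo
Hunk 5: at line 1 remove [ryhe,suchn] add [aoz,huwir,hmnxd] -> 8 lines: pdpw aoz huwir hmnxd qmg vexpn xydi rdo
Hunk 6: at line 3 remove [qmg] add [hlktk] -> 8 lines: pdpw aoz huwir hmnxd hlktk vexpn xydi rdo
Final line count: 8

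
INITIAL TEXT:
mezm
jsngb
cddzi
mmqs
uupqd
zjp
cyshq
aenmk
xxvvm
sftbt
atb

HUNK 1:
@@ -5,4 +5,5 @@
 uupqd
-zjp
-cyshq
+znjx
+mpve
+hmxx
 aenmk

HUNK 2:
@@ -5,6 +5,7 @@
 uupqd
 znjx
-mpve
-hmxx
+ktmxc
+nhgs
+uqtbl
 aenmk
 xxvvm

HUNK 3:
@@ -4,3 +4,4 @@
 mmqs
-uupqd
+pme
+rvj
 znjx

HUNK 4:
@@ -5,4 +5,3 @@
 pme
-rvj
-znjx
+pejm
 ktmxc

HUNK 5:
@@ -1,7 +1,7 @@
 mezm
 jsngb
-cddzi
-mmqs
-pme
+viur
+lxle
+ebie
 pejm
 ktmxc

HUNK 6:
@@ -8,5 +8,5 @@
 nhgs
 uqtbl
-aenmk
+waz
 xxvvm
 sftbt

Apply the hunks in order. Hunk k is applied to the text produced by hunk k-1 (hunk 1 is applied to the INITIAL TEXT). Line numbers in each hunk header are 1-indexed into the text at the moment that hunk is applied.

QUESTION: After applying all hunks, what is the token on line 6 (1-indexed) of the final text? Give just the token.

Hunk 1: at line 5 remove [zjp,cyshq] add [znjx,mpve,hmxx] -> 12 lines: mezm jsngb cddzi mmqs uupqd znjx mpve hmxx aenmk xxvvm sftbt atb
Hunk 2: at line 5 remove [mpve,hmxx] add [ktmxc,nhgs,uqtbl] -> 13 lines: mezm jsngb cddzi mmqs uupqd znjx ktmxc nhgs uqtbl aenmk xxvvm sftbt atb
Hunk 3: at line 4 remove [uupqd] add [pme,rvj] -> 14 lines: mezm jsngb cddzi mmqs pme rvj znjx ktmxc nhgs uqtbl aenmk xxvvm sftbt atb
Hunk 4: at line 5 remove [rvj,znjx] add [pejm] -> 13 lines: mezm jsngb cddzi mmqs pme pejm ktmxc nhgs uqtbl aenmk xxvvm sftbt atb
Hunk 5: at line 1 remove [cddzi,mmqs,pme] add [viur,lxle,ebie] -> 13 lines: mezm jsngb viur lxle ebie pejm ktmxc nhgs uqtbl aenmk xxvvm sftbt atb
Hunk 6: at line 8 remove [aenmk] add [waz] -> 13 lines: mezm jsngb viur lxle ebie pejm ktmxc nhgs uqtbl waz xxvvm sftbt atb
Final line 6: pejm

Answer: pejm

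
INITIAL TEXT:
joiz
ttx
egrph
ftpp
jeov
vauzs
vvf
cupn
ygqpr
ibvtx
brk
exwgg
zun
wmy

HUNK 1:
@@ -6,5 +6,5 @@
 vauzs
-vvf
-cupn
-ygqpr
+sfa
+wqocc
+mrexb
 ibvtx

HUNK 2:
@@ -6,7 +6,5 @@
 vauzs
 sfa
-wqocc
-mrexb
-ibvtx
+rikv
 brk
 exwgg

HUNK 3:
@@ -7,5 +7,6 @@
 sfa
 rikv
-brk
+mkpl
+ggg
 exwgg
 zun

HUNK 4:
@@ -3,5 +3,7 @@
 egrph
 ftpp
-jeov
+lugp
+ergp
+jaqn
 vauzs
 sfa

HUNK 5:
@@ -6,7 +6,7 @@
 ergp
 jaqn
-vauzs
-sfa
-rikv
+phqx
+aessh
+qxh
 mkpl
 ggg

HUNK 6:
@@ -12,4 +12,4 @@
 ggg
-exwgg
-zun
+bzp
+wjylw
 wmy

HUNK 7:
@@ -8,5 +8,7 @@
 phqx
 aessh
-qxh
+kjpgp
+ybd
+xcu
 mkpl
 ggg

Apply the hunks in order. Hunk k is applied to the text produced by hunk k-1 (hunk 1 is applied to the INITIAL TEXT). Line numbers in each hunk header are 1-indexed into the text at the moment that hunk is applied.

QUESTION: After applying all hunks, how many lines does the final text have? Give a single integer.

Hunk 1: at line 6 remove [vvf,cupn,ygqpr] add [sfa,wqocc,mrexb] -> 14 lines: joiz ttx egrph ftpp jeov vauzs sfa wqocc mrexb ibvtx brk exwgg zun wmy
Hunk 2: at line 6 remove [wqocc,mrexb,ibvtx] add [rikv] -> 12 lines: joiz ttx egrph ftpp jeov vauzs sfa rikv brk exwgg zun wmy
Hunk 3: at line 7 remove [brk] add [mkpl,ggg] -> 13 lines: joiz ttx egrph ftpp jeov vauzs sfa rikv mkpl ggg exwgg zun wmy
Hunk 4: at line 3 remove [jeov] add [lugp,ergp,jaqn] -> 15 lines: joiz ttx egrph ftpp lugp ergp jaqn vauzs sfa rikv mkpl ggg exwgg zun wmy
Hunk 5: at line 6 remove [vauzs,sfa,rikv] add [phqx,aessh,qxh] -> 15 lines: joiz ttx egrph ftpp lugp ergp jaqn phqx aessh qxh mkpl ggg exwgg zun wmy
Hunk 6: at line 12 remove [exwgg,zun] add [bzp,wjylw] -> 15 lines: joiz ttx egrph ftpp lugp ergp jaqn phqx aessh qxh mkpl ggg bzp wjylw wmy
Hunk 7: at line 8 remove [qxh] add [kjpgp,ybd,xcu] -> 17 lines: joiz ttx egrph ftpp lugp ergp jaqn phqx aessh kjpgp ybd xcu mkpl ggg bzp wjylw wmy
Final line count: 17

Answer: 17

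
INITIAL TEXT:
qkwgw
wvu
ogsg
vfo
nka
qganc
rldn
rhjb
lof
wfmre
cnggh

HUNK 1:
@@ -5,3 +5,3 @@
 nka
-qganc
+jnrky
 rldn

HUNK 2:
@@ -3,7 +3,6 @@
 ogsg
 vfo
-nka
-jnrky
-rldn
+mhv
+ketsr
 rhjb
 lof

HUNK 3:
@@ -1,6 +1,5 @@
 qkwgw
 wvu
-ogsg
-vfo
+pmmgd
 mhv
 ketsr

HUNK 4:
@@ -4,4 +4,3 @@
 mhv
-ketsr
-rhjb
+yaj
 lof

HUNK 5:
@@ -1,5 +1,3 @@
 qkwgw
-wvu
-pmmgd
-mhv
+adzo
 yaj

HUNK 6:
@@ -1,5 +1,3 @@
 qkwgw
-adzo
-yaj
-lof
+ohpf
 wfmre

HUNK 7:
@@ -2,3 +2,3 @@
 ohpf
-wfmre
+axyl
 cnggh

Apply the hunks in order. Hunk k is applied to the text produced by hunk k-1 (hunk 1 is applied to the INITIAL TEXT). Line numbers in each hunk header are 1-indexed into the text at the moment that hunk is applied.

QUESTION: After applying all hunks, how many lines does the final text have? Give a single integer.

Hunk 1: at line 5 remove [qganc] add [jnrky] -> 11 lines: qkwgw wvu ogsg vfo nka jnrky rldn rhjb lof wfmre cnggh
Hunk 2: at line 3 remove [nka,jnrky,rldn] add [mhv,ketsr] -> 10 lines: qkwgw wvu ogsg vfo mhv ketsr rhjb lof wfmre cnggh
Hunk 3: at line 1 remove [ogsg,vfo] add [pmmgd] -> 9 lines: qkwgw wvu pmmgd mhv ketsr rhjb lof wfmre cnggh
Hunk 4: at line 4 remove [ketsr,rhjb] add [yaj] -> 8 lines: qkwgw wvu pmmgd mhv yaj lof wfmre cnggh
Hunk 5: at line 1 remove [wvu,pmmgd,mhv] add [adzo] -> 6 lines: qkwgw adzo yaj lof wfmre cnggh
Hunk 6: at line 1 remove [adzo,yaj,lof] add [ohpf] -> 4 lines: qkwgw ohpf wfmre cnggh
Hunk 7: at line 2 remove [wfmre] add [axyl] -> 4 lines: qkwgw ohpf axyl cnggh
Final line count: 4

Answer: 4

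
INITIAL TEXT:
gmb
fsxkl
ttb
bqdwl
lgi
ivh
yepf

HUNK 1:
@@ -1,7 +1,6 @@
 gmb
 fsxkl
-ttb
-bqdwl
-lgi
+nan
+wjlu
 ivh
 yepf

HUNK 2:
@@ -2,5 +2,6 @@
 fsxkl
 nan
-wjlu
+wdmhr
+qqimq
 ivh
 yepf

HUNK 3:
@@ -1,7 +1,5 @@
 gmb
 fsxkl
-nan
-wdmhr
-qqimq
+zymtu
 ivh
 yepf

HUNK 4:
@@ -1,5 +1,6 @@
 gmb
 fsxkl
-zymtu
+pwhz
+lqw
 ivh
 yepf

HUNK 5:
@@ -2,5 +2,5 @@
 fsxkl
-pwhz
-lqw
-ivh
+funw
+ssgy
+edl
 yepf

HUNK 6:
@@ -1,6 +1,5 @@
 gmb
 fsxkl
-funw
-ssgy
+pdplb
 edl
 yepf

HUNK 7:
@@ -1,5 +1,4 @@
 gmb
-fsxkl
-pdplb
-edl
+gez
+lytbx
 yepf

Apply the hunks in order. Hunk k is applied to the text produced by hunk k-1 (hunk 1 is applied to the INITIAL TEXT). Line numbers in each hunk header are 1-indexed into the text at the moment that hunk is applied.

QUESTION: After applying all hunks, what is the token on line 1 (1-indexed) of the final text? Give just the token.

Answer: gmb

Derivation:
Hunk 1: at line 1 remove [ttb,bqdwl,lgi] add [nan,wjlu] -> 6 lines: gmb fsxkl nan wjlu ivh yepf
Hunk 2: at line 2 remove [wjlu] add [wdmhr,qqimq] -> 7 lines: gmb fsxkl nan wdmhr qqimq ivh yepf
Hunk 3: at line 1 remove [nan,wdmhr,qqimq] add [zymtu] -> 5 lines: gmb fsxkl zymtu ivh yepf
Hunk 4: at line 1 remove [zymtu] add [pwhz,lqw] -> 6 lines: gmb fsxkl pwhz lqw ivh yepf
Hunk 5: at line 2 remove [pwhz,lqw,ivh] add [funw,ssgy,edl] -> 6 lines: gmb fsxkl funw ssgy edl yepf
Hunk 6: at line 1 remove [funw,ssgy] add [pdplb] -> 5 lines: gmb fsxkl pdplb edl yepf
Hunk 7: at line 1 remove [fsxkl,pdplb,edl] add [gez,lytbx] -> 4 lines: gmb gez lytbx yepf
Final line 1: gmb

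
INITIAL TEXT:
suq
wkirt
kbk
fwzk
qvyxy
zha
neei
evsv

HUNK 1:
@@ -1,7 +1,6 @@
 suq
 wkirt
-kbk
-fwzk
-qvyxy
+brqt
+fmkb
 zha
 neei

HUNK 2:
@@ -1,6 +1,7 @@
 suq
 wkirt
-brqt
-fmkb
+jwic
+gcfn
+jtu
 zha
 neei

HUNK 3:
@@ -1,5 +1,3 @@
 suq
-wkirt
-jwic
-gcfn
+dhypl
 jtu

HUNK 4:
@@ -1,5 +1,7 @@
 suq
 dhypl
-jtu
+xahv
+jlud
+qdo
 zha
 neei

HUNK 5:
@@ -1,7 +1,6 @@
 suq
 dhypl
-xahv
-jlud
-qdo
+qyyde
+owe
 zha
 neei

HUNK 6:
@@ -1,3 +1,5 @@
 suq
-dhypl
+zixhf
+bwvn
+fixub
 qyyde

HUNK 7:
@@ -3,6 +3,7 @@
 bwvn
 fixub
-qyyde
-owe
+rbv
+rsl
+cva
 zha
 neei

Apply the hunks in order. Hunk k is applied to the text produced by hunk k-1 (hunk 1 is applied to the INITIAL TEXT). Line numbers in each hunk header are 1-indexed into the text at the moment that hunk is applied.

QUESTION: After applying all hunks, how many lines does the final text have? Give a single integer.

Answer: 10

Derivation:
Hunk 1: at line 1 remove [kbk,fwzk,qvyxy] add [brqt,fmkb] -> 7 lines: suq wkirt brqt fmkb zha neei evsv
Hunk 2: at line 1 remove [brqt,fmkb] add [jwic,gcfn,jtu] -> 8 lines: suq wkirt jwic gcfn jtu zha neei evsv
Hunk 3: at line 1 remove [wkirt,jwic,gcfn] add [dhypl] -> 6 lines: suq dhypl jtu zha neei evsv
Hunk 4: at line 1 remove [jtu] add [xahv,jlud,qdo] -> 8 lines: suq dhypl xahv jlud qdo zha neei evsv
Hunk 5: at line 1 remove [xahv,jlud,qdo] add [qyyde,owe] -> 7 lines: suq dhypl qyyde owe zha neei evsv
Hunk 6: at line 1 remove [dhypl] add [zixhf,bwvn,fixub] -> 9 lines: suq zixhf bwvn fixub qyyde owe zha neei evsv
Hunk 7: at line 3 remove [qyyde,owe] add [rbv,rsl,cva] -> 10 lines: suq zixhf bwvn fixub rbv rsl cva zha neei evsv
Final line count: 10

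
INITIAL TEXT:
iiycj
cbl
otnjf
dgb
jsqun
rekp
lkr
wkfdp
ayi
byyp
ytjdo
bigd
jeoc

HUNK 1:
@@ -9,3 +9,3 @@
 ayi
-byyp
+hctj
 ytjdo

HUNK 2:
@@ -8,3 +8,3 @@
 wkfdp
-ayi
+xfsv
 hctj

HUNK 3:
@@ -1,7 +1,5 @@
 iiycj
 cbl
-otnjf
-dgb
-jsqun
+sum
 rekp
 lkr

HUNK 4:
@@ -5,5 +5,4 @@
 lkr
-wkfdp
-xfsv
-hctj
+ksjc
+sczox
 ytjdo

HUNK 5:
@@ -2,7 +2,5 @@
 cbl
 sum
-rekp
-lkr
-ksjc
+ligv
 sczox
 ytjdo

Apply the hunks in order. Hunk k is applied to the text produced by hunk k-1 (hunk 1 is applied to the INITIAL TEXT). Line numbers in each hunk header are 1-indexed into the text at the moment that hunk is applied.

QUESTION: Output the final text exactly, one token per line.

Answer: iiycj
cbl
sum
ligv
sczox
ytjdo
bigd
jeoc

Derivation:
Hunk 1: at line 9 remove [byyp] add [hctj] -> 13 lines: iiycj cbl otnjf dgb jsqun rekp lkr wkfdp ayi hctj ytjdo bigd jeoc
Hunk 2: at line 8 remove [ayi] add [xfsv] -> 13 lines: iiycj cbl otnjf dgb jsqun rekp lkr wkfdp xfsv hctj ytjdo bigd jeoc
Hunk 3: at line 1 remove [otnjf,dgb,jsqun] add [sum] -> 11 lines: iiycj cbl sum rekp lkr wkfdp xfsv hctj ytjdo bigd jeoc
Hunk 4: at line 5 remove [wkfdp,xfsv,hctj] add [ksjc,sczox] -> 10 lines: iiycj cbl sum rekp lkr ksjc sczox ytjdo bigd jeoc
Hunk 5: at line 2 remove [rekp,lkr,ksjc] add [ligv] -> 8 lines: iiycj cbl sum ligv sczox ytjdo bigd jeoc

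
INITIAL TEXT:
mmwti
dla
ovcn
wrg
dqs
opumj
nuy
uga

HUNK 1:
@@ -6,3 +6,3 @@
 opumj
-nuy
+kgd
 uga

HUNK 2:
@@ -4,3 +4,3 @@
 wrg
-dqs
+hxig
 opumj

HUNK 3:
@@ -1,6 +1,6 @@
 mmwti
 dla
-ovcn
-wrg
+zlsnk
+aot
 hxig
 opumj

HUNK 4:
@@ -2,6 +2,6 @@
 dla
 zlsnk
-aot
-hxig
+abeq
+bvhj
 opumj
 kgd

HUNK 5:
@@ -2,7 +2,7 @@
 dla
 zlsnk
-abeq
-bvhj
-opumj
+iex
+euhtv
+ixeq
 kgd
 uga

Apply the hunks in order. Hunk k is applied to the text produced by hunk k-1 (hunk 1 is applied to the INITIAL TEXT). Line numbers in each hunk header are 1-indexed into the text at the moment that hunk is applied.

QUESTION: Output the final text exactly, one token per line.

Answer: mmwti
dla
zlsnk
iex
euhtv
ixeq
kgd
uga

Derivation:
Hunk 1: at line 6 remove [nuy] add [kgd] -> 8 lines: mmwti dla ovcn wrg dqs opumj kgd uga
Hunk 2: at line 4 remove [dqs] add [hxig] -> 8 lines: mmwti dla ovcn wrg hxig opumj kgd uga
Hunk 3: at line 1 remove [ovcn,wrg] add [zlsnk,aot] -> 8 lines: mmwti dla zlsnk aot hxig opumj kgd uga
Hunk 4: at line 2 remove [aot,hxig] add [abeq,bvhj] -> 8 lines: mmwti dla zlsnk abeq bvhj opumj kgd uga
Hunk 5: at line 2 remove [abeq,bvhj,opumj] add [iex,euhtv,ixeq] -> 8 lines: mmwti dla zlsnk iex euhtv ixeq kgd uga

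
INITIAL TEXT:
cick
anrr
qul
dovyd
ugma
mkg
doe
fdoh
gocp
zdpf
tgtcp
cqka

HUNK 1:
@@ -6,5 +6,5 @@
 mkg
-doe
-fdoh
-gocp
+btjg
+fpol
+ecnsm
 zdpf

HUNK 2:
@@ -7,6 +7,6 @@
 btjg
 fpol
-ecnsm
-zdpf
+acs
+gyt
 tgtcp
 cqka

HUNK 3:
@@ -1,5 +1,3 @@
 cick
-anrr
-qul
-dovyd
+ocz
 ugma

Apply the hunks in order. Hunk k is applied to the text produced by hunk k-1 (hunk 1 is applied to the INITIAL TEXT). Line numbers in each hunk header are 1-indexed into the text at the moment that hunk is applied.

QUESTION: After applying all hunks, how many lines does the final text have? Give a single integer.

Answer: 10

Derivation:
Hunk 1: at line 6 remove [doe,fdoh,gocp] add [btjg,fpol,ecnsm] -> 12 lines: cick anrr qul dovyd ugma mkg btjg fpol ecnsm zdpf tgtcp cqka
Hunk 2: at line 7 remove [ecnsm,zdpf] add [acs,gyt] -> 12 lines: cick anrr qul dovyd ugma mkg btjg fpol acs gyt tgtcp cqka
Hunk 3: at line 1 remove [anrr,qul,dovyd] add [ocz] -> 10 lines: cick ocz ugma mkg btjg fpol acs gyt tgtcp cqka
Final line count: 10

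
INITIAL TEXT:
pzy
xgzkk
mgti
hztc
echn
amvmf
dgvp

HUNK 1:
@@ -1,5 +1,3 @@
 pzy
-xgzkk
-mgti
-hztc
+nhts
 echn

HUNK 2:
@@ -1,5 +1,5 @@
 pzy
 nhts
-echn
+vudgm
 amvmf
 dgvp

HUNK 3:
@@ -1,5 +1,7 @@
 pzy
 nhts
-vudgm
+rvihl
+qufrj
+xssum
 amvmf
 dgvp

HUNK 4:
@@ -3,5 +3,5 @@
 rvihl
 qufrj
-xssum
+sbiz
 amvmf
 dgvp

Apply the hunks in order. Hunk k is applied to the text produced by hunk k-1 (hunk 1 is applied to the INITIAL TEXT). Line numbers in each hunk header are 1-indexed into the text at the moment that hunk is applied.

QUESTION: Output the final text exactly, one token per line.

Hunk 1: at line 1 remove [xgzkk,mgti,hztc] add [nhts] -> 5 lines: pzy nhts echn amvmf dgvp
Hunk 2: at line 1 remove [echn] add [vudgm] -> 5 lines: pzy nhts vudgm amvmf dgvp
Hunk 3: at line 1 remove [vudgm] add [rvihl,qufrj,xssum] -> 7 lines: pzy nhts rvihl qufrj xssum amvmf dgvp
Hunk 4: at line 3 remove [xssum] add [sbiz] -> 7 lines: pzy nhts rvihl qufrj sbiz amvmf dgvp

Answer: pzy
nhts
rvihl
qufrj
sbiz
amvmf
dgvp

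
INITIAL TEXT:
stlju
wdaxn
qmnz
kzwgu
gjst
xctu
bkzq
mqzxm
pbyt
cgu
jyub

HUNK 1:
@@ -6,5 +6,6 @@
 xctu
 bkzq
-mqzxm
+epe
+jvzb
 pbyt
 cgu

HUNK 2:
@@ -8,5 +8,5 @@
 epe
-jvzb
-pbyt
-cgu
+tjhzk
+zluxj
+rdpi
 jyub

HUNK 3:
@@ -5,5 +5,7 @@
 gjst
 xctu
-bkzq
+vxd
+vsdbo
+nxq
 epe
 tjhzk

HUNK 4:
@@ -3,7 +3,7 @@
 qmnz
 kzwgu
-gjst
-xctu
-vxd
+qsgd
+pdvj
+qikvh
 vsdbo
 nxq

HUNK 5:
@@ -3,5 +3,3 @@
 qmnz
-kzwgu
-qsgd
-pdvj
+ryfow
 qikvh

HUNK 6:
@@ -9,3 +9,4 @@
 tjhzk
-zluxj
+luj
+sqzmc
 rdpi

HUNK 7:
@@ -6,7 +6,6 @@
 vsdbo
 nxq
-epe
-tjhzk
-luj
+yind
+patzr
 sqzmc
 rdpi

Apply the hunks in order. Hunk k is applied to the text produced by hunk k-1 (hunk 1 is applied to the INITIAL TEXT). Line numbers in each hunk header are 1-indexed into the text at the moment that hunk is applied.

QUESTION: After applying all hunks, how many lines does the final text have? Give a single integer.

Answer: 12

Derivation:
Hunk 1: at line 6 remove [mqzxm] add [epe,jvzb] -> 12 lines: stlju wdaxn qmnz kzwgu gjst xctu bkzq epe jvzb pbyt cgu jyub
Hunk 2: at line 8 remove [jvzb,pbyt,cgu] add [tjhzk,zluxj,rdpi] -> 12 lines: stlju wdaxn qmnz kzwgu gjst xctu bkzq epe tjhzk zluxj rdpi jyub
Hunk 3: at line 5 remove [bkzq] add [vxd,vsdbo,nxq] -> 14 lines: stlju wdaxn qmnz kzwgu gjst xctu vxd vsdbo nxq epe tjhzk zluxj rdpi jyub
Hunk 4: at line 3 remove [gjst,xctu,vxd] add [qsgd,pdvj,qikvh] -> 14 lines: stlju wdaxn qmnz kzwgu qsgd pdvj qikvh vsdbo nxq epe tjhzk zluxj rdpi jyub
Hunk 5: at line 3 remove [kzwgu,qsgd,pdvj] add [ryfow] -> 12 lines: stlju wdaxn qmnz ryfow qikvh vsdbo nxq epe tjhzk zluxj rdpi jyub
Hunk 6: at line 9 remove [zluxj] add [luj,sqzmc] -> 13 lines: stlju wdaxn qmnz ryfow qikvh vsdbo nxq epe tjhzk luj sqzmc rdpi jyub
Hunk 7: at line 6 remove [epe,tjhzk,luj] add [yind,patzr] -> 12 lines: stlju wdaxn qmnz ryfow qikvh vsdbo nxq yind patzr sqzmc rdpi jyub
Final line count: 12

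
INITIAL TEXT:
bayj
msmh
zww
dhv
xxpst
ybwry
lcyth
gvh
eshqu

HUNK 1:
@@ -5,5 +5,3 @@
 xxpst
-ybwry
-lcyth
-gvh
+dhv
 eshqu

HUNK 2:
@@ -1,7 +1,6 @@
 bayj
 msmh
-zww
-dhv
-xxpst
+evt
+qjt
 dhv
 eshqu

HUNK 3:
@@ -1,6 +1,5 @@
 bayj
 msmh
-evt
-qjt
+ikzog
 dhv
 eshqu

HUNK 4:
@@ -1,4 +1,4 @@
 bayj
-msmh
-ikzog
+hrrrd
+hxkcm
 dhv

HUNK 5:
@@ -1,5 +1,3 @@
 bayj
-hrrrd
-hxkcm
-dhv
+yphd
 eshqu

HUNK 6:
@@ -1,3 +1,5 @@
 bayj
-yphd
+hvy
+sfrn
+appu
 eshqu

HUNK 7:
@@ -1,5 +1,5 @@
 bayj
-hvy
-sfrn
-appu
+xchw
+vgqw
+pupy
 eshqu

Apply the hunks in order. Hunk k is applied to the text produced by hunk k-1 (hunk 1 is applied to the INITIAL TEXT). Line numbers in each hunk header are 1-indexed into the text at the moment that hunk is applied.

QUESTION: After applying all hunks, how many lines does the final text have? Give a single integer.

Answer: 5

Derivation:
Hunk 1: at line 5 remove [ybwry,lcyth,gvh] add [dhv] -> 7 lines: bayj msmh zww dhv xxpst dhv eshqu
Hunk 2: at line 1 remove [zww,dhv,xxpst] add [evt,qjt] -> 6 lines: bayj msmh evt qjt dhv eshqu
Hunk 3: at line 1 remove [evt,qjt] add [ikzog] -> 5 lines: bayj msmh ikzog dhv eshqu
Hunk 4: at line 1 remove [msmh,ikzog] add [hrrrd,hxkcm] -> 5 lines: bayj hrrrd hxkcm dhv eshqu
Hunk 5: at line 1 remove [hrrrd,hxkcm,dhv] add [yphd] -> 3 lines: bayj yphd eshqu
Hunk 6: at line 1 remove [yphd] add [hvy,sfrn,appu] -> 5 lines: bayj hvy sfrn appu eshqu
Hunk 7: at line 1 remove [hvy,sfrn,appu] add [xchw,vgqw,pupy] -> 5 lines: bayj xchw vgqw pupy eshqu
Final line count: 5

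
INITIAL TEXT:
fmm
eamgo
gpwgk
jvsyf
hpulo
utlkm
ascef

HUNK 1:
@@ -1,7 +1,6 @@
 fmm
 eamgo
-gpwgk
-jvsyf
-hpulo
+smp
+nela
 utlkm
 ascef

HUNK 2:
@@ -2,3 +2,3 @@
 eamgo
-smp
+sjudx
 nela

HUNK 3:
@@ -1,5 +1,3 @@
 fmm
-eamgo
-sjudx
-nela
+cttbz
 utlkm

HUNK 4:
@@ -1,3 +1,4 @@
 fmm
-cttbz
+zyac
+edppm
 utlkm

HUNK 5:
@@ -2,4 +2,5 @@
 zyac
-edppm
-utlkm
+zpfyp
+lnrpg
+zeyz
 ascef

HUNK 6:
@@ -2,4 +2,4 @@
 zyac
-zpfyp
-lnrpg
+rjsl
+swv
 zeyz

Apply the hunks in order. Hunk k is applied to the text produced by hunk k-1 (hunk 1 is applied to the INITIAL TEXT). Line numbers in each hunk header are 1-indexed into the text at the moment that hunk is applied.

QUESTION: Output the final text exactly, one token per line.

Answer: fmm
zyac
rjsl
swv
zeyz
ascef

Derivation:
Hunk 1: at line 1 remove [gpwgk,jvsyf,hpulo] add [smp,nela] -> 6 lines: fmm eamgo smp nela utlkm ascef
Hunk 2: at line 2 remove [smp] add [sjudx] -> 6 lines: fmm eamgo sjudx nela utlkm ascef
Hunk 3: at line 1 remove [eamgo,sjudx,nela] add [cttbz] -> 4 lines: fmm cttbz utlkm ascef
Hunk 4: at line 1 remove [cttbz] add [zyac,edppm] -> 5 lines: fmm zyac edppm utlkm ascef
Hunk 5: at line 2 remove [edppm,utlkm] add [zpfyp,lnrpg,zeyz] -> 6 lines: fmm zyac zpfyp lnrpg zeyz ascef
Hunk 6: at line 2 remove [zpfyp,lnrpg] add [rjsl,swv] -> 6 lines: fmm zyac rjsl swv zeyz ascef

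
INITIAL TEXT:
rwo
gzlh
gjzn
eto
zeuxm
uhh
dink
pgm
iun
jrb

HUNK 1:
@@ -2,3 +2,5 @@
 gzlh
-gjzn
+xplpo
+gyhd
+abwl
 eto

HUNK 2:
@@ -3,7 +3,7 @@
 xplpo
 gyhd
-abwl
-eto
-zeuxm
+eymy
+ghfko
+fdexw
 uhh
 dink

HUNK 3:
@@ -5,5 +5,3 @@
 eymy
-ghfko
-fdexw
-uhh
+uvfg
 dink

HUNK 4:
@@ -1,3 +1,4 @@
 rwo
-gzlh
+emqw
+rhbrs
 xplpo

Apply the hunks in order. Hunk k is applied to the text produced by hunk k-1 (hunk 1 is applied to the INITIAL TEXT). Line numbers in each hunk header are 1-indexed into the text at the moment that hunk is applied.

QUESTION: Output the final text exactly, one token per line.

Answer: rwo
emqw
rhbrs
xplpo
gyhd
eymy
uvfg
dink
pgm
iun
jrb

Derivation:
Hunk 1: at line 2 remove [gjzn] add [xplpo,gyhd,abwl] -> 12 lines: rwo gzlh xplpo gyhd abwl eto zeuxm uhh dink pgm iun jrb
Hunk 2: at line 3 remove [abwl,eto,zeuxm] add [eymy,ghfko,fdexw] -> 12 lines: rwo gzlh xplpo gyhd eymy ghfko fdexw uhh dink pgm iun jrb
Hunk 3: at line 5 remove [ghfko,fdexw,uhh] add [uvfg] -> 10 lines: rwo gzlh xplpo gyhd eymy uvfg dink pgm iun jrb
Hunk 4: at line 1 remove [gzlh] add [emqw,rhbrs] -> 11 lines: rwo emqw rhbrs xplpo gyhd eymy uvfg dink pgm iun jrb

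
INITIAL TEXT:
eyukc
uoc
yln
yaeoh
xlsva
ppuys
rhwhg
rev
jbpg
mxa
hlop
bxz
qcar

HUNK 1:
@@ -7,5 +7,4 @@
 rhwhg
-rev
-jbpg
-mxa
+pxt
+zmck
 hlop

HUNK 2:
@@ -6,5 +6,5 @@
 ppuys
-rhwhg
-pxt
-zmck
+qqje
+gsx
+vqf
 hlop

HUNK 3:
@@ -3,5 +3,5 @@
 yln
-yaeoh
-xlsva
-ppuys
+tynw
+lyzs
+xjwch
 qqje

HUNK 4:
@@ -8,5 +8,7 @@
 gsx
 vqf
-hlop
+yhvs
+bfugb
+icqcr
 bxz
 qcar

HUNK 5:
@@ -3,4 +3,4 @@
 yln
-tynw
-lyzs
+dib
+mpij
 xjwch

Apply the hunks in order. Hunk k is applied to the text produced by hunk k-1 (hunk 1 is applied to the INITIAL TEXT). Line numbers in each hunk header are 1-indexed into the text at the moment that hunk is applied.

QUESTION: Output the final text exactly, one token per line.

Hunk 1: at line 7 remove [rev,jbpg,mxa] add [pxt,zmck] -> 12 lines: eyukc uoc yln yaeoh xlsva ppuys rhwhg pxt zmck hlop bxz qcar
Hunk 2: at line 6 remove [rhwhg,pxt,zmck] add [qqje,gsx,vqf] -> 12 lines: eyukc uoc yln yaeoh xlsva ppuys qqje gsx vqf hlop bxz qcar
Hunk 3: at line 3 remove [yaeoh,xlsva,ppuys] add [tynw,lyzs,xjwch] -> 12 lines: eyukc uoc yln tynw lyzs xjwch qqje gsx vqf hlop bxz qcar
Hunk 4: at line 8 remove [hlop] add [yhvs,bfugb,icqcr] -> 14 lines: eyukc uoc yln tynw lyzs xjwch qqje gsx vqf yhvs bfugb icqcr bxz qcar
Hunk 5: at line 3 remove [tynw,lyzs] add [dib,mpij] -> 14 lines: eyukc uoc yln dib mpij xjwch qqje gsx vqf yhvs bfugb icqcr bxz qcar

Answer: eyukc
uoc
yln
dib
mpij
xjwch
qqje
gsx
vqf
yhvs
bfugb
icqcr
bxz
qcar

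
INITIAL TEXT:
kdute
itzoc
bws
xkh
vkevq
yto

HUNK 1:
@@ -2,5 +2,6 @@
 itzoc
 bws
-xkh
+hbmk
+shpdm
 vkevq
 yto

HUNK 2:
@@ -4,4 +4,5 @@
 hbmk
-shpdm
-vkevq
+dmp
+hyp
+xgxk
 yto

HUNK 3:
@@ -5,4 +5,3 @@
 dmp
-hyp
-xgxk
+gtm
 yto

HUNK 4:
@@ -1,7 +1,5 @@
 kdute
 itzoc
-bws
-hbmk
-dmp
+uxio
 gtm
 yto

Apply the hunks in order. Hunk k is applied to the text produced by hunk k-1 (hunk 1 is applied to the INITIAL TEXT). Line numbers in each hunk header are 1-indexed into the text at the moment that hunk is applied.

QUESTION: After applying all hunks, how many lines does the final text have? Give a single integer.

Hunk 1: at line 2 remove [xkh] add [hbmk,shpdm] -> 7 lines: kdute itzoc bws hbmk shpdm vkevq yto
Hunk 2: at line 4 remove [shpdm,vkevq] add [dmp,hyp,xgxk] -> 8 lines: kdute itzoc bws hbmk dmp hyp xgxk yto
Hunk 3: at line 5 remove [hyp,xgxk] add [gtm] -> 7 lines: kdute itzoc bws hbmk dmp gtm yto
Hunk 4: at line 1 remove [bws,hbmk,dmp] add [uxio] -> 5 lines: kdute itzoc uxio gtm yto
Final line count: 5

Answer: 5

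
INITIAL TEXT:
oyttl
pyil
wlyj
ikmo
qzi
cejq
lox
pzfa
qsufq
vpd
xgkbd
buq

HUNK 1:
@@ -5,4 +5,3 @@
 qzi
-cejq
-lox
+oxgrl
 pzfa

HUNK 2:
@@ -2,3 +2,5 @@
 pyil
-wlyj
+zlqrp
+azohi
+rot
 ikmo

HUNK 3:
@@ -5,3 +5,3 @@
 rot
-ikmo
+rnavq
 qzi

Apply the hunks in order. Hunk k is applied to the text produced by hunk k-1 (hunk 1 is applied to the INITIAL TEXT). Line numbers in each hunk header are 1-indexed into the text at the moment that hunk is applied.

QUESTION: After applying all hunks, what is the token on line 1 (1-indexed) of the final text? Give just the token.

Hunk 1: at line 5 remove [cejq,lox] add [oxgrl] -> 11 lines: oyttl pyil wlyj ikmo qzi oxgrl pzfa qsufq vpd xgkbd buq
Hunk 2: at line 2 remove [wlyj] add [zlqrp,azohi,rot] -> 13 lines: oyttl pyil zlqrp azohi rot ikmo qzi oxgrl pzfa qsufq vpd xgkbd buq
Hunk 3: at line 5 remove [ikmo] add [rnavq] -> 13 lines: oyttl pyil zlqrp azohi rot rnavq qzi oxgrl pzfa qsufq vpd xgkbd buq
Final line 1: oyttl

Answer: oyttl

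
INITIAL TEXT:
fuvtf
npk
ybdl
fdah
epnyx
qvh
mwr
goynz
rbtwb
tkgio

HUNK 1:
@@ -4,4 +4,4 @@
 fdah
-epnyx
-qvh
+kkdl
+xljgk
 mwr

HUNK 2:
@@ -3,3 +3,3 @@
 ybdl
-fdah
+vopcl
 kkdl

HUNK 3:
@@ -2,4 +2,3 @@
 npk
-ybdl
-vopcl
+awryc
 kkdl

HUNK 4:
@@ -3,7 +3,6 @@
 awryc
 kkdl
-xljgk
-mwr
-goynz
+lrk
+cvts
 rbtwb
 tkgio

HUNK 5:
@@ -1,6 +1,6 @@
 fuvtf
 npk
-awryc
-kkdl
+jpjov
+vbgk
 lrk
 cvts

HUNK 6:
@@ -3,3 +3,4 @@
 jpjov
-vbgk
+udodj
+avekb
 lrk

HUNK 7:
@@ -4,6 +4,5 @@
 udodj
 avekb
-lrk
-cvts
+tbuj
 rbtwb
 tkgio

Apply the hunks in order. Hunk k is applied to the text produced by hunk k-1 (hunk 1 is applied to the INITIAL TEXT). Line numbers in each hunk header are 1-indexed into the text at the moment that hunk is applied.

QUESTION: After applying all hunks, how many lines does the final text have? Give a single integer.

Hunk 1: at line 4 remove [epnyx,qvh] add [kkdl,xljgk] -> 10 lines: fuvtf npk ybdl fdah kkdl xljgk mwr goynz rbtwb tkgio
Hunk 2: at line 3 remove [fdah] add [vopcl] -> 10 lines: fuvtf npk ybdl vopcl kkdl xljgk mwr goynz rbtwb tkgio
Hunk 3: at line 2 remove [ybdl,vopcl] add [awryc] -> 9 lines: fuvtf npk awryc kkdl xljgk mwr goynz rbtwb tkgio
Hunk 4: at line 3 remove [xljgk,mwr,goynz] add [lrk,cvts] -> 8 lines: fuvtf npk awryc kkdl lrk cvts rbtwb tkgio
Hunk 5: at line 1 remove [awryc,kkdl] add [jpjov,vbgk] -> 8 lines: fuvtf npk jpjov vbgk lrk cvts rbtwb tkgio
Hunk 6: at line 3 remove [vbgk] add [udodj,avekb] -> 9 lines: fuvtf npk jpjov udodj avekb lrk cvts rbtwb tkgio
Hunk 7: at line 4 remove [lrk,cvts] add [tbuj] -> 8 lines: fuvtf npk jpjov udodj avekb tbuj rbtwb tkgio
Final line count: 8

Answer: 8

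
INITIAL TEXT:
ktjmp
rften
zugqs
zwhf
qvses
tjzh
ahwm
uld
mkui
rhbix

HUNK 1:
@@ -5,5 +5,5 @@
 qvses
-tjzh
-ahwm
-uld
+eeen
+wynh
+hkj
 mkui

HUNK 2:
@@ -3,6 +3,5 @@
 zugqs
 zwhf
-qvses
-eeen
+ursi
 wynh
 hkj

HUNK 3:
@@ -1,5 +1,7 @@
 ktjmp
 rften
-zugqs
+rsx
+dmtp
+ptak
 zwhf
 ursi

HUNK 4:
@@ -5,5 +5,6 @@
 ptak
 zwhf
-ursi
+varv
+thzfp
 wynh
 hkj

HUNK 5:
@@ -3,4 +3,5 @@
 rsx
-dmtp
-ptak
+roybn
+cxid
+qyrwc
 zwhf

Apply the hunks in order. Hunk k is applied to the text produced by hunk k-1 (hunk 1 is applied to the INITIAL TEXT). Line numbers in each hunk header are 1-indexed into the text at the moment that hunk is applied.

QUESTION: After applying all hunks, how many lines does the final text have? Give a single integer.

Hunk 1: at line 5 remove [tjzh,ahwm,uld] add [eeen,wynh,hkj] -> 10 lines: ktjmp rften zugqs zwhf qvses eeen wynh hkj mkui rhbix
Hunk 2: at line 3 remove [qvses,eeen] add [ursi] -> 9 lines: ktjmp rften zugqs zwhf ursi wynh hkj mkui rhbix
Hunk 3: at line 1 remove [zugqs] add [rsx,dmtp,ptak] -> 11 lines: ktjmp rften rsx dmtp ptak zwhf ursi wynh hkj mkui rhbix
Hunk 4: at line 5 remove [ursi] add [varv,thzfp] -> 12 lines: ktjmp rften rsx dmtp ptak zwhf varv thzfp wynh hkj mkui rhbix
Hunk 5: at line 3 remove [dmtp,ptak] add [roybn,cxid,qyrwc] -> 13 lines: ktjmp rften rsx roybn cxid qyrwc zwhf varv thzfp wynh hkj mkui rhbix
Final line count: 13

Answer: 13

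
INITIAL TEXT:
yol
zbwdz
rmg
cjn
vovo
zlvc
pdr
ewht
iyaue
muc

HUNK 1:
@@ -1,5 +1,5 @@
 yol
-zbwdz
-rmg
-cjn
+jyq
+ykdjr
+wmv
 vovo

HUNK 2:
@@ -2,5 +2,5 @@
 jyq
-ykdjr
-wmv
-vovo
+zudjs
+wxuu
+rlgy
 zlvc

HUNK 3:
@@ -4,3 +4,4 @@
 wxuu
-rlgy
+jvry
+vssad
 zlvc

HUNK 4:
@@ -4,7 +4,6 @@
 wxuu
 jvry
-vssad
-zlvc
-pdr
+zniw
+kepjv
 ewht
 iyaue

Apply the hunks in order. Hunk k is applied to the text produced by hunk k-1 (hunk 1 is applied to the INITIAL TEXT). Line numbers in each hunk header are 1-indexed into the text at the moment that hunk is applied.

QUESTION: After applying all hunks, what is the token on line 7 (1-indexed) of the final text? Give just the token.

Hunk 1: at line 1 remove [zbwdz,rmg,cjn] add [jyq,ykdjr,wmv] -> 10 lines: yol jyq ykdjr wmv vovo zlvc pdr ewht iyaue muc
Hunk 2: at line 2 remove [ykdjr,wmv,vovo] add [zudjs,wxuu,rlgy] -> 10 lines: yol jyq zudjs wxuu rlgy zlvc pdr ewht iyaue muc
Hunk 3: at line 4 remove [rlgy] add [jvry,vssad] -> 11 lines: yol jyq zudjs wxuu jvry vssad zlvc pdr ewht iyaue muc
Hunk 4: at line 4 remove [vssad,zlvc,pdr] add [zniw,kepjv] -> 10 lines: yol jyq zudjs wxuu jvry zniw kepjv ewht iyaue muc
Final line 7: kepjv

Answer: kepjv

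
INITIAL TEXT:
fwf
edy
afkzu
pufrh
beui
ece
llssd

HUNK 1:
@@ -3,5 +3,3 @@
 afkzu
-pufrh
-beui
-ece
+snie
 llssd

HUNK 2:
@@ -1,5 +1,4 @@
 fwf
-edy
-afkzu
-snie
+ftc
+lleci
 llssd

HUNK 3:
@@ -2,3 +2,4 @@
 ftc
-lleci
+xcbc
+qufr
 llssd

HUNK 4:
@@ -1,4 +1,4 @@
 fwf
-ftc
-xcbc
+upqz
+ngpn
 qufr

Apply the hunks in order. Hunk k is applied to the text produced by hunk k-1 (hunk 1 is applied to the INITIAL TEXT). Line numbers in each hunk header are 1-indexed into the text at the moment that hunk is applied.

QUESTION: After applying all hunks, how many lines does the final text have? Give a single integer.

Hunk 1: at line 3 remove [pufrh,beui,ece] add [snie] -> 5 lines: fwf edy afkzu snie llssd
Hunk 2: at line 1 remove [edy,afkzu,snie] add [ftc,lleci] -> 4 lines: fwf ftc lleci llssd
Hunk 3: at line 2 remove [lleci] add [xcbc,qufr] -> 5 lines: fwf ftc xcbc qufr llssd
Hunk 4: at line 1 remove [ftc,xcbc] add [upqz,ngpn] -> 5 lines: fwf upqz ngpn qufr llssd
Final line count: 5

Answer: 5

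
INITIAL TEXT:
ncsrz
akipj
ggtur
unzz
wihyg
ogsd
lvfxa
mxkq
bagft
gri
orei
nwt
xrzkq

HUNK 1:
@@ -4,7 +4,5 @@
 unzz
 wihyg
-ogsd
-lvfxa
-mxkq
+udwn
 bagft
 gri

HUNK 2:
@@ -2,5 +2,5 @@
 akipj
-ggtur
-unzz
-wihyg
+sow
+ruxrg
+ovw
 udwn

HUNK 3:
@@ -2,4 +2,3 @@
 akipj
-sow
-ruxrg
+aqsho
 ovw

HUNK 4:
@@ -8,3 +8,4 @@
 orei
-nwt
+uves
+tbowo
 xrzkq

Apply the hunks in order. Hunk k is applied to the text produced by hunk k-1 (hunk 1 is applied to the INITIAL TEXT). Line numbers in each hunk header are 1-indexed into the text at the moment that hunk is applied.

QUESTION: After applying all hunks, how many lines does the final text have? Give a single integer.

Answer: 11

Derivation:
Hunk 1: at line 4 remove [ogsd,lvfxa,mxkq] add [udwn] -> 11 lines: ncsrz akipj ggtur unzz wihyg udwn bagft gri orei nwt xrzkq
Hunk 2: at line 2 remove [ggtur,unzz,wihyg] add [sow,ruxrg,ovw] -> 11 lines: ncsrz akipj sow ruxrg ovw udwn bagft gri orei nwt xrzkq
Hunk 3: at line 2 remove [sow,ruxrg] add [aqsho] -> 10 lines: ncsrz akipj aqsho ovw udwn bagft gri orei nwt xrzkq
Hunk 4: at line 8 remove [nwt] add [uves,tbowo] -> 11 lines: ncsrz akipj aqsho ovw udwn bagft gri orei uves tbowo xrzkq
Final line count: 11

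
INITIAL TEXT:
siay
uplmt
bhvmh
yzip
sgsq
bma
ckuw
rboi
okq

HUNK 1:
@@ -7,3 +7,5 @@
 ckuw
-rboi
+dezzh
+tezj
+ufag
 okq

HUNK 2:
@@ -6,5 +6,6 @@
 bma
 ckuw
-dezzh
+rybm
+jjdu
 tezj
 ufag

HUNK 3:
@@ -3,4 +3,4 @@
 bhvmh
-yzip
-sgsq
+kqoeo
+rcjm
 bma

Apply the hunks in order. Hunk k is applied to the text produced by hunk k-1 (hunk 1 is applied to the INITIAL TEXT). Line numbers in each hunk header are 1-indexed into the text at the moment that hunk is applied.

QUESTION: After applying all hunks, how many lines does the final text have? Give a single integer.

Answer: 12

Derivation:
Hunk 1: at line 7 remove [rboi] add [dezzh,tezj,ufag] -> 11 lines: siay uplmt bhvmh yzip sgsq bma ckuw dezzh tezj ufag okq
Hunk 2: at line 6 remove [dezzh] add [rybm,jjdu] -> 12 lines: siay uplmt bhvmh yzip sgsq bma ckuw rybm jjdu tezj ufag okq
Hunk 3: at line 3 remove [yzip,sgsq] add [kqoeo,rcjm] -> 12 lines: siay uplmt bhvmh kqoeo rcjm bma ckuw rybm jjdu tezj ufag okq
Final line count: 12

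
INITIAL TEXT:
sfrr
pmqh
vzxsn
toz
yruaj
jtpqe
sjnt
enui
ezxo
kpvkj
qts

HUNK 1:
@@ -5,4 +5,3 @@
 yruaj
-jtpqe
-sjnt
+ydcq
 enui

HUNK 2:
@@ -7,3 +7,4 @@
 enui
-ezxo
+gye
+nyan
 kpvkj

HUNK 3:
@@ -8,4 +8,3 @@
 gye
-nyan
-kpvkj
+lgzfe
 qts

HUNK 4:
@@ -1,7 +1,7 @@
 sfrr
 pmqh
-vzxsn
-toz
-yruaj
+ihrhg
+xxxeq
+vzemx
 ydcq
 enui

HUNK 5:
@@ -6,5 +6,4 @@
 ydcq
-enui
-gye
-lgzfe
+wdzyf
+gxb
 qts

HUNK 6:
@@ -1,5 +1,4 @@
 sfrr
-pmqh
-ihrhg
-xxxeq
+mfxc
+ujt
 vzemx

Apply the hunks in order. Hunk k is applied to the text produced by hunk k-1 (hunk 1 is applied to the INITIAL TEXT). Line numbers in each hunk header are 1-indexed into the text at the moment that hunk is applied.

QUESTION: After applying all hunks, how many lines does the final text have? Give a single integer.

Answer: 8

Derivation:
Hunk 1: at line 5 remove [jtpqe,sjnt] add [ydcq] -> 10 lines: sfrr pmqh vzxsn toz yruaj ydcq enui ezxo kpvkj qts
Hunk 2: at line 7 remove [ezxo] add [gye,nyan] -> 11 lines: sfrr pmqh vzxsn toz yruaj ydcq enui gye nyan kpvkj qts
Hunk 3: at line 8 remove [nyan,kpvkj] add [lgzfe] -> 10 lines: sfrr pmqh vzxsn toz yruaj ydcq enui gye lgzfe qts
Hunk 4: at line 1 remove [vzxsn,toz,yruaj] add [ihrhg,xxxeq,vzemx] -> 10 lines: sfrr pmqh ihrhg xxxeq vzemx ydcq enui gye lgzfe qts
Hunk 5: at line 6 remove [enui,gye,lgzfe] add [wdzyf,gxb] -> 9 lines: sfrr pmqh ihrhg xxxeq vzemx ydcq wdzyf gxb qts
Hunk 6: at line 1 remove [pmqh,ihrhg,xxxeq] add [mfxc,ujt] -> 8 lines: sfrr mfxc ujt vzemx ydcq wdzyf gxb qts
Final line count: 8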